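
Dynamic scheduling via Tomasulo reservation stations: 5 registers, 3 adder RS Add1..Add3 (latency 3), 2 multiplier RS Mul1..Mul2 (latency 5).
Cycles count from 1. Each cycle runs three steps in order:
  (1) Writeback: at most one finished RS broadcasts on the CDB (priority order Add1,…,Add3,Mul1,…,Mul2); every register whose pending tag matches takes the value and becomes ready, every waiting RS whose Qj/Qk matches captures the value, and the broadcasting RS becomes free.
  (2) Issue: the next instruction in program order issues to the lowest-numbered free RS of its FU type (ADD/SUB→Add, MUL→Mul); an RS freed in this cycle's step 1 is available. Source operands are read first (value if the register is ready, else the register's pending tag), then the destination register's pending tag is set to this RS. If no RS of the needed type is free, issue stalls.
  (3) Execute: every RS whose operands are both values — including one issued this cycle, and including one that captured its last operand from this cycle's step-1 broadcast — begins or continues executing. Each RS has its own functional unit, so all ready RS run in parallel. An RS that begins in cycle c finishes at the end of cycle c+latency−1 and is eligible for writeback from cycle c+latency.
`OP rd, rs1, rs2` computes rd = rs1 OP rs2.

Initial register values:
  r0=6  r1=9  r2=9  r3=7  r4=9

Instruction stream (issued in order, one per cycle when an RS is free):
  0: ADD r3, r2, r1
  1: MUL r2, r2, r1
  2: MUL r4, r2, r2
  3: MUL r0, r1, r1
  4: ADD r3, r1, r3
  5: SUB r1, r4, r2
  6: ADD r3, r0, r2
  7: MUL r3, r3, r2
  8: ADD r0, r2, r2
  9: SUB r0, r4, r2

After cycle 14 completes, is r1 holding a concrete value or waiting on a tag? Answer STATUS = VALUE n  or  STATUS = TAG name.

c1: issue ADD r3<-Add1 | r0:6,r1:9,r2:9,r3:Add1,r4:9
c2: issue MUL r2<-Mul1 | r0:6,r1:9,r2:Mul1,r3:Add1,r4:9
c3: issue MUL r4<-Mul2 | r0:6,r1:9,r2:Mul1,r3:Add1,r4:Mul2
c4: CDB Add1=18; stall | r0:6,r1:9,r2:Mul1,r3:18,r4:Mul2
c5: stall | r0:6,r1:9,r2:Mul1,r3:18,r4:Mul2
c6: stall | r0:6,r1:9,r2:Mul1,r3:18,r4:Mul2
c7: CDB Mul1=81; issue MUL r0<-Mul1 | r0:Mul1,r1:9,r2:81,r3:18,r4:Mul2
c8: issue ADD r3<-Add1 | r0:Mul1,r1:9,r2:81,r3:Add1,r4:Mul2
c9: issue SUB r1<-Add2 | r0:Mul1,r1:Add2,r2:81,r3:Add1,r4:Mul2
c10: issue ADD r3<-Add3 | r0:Mul1,r1:Add2,r2:81,r3:Add3,r4:Mul2
c11: CDB Add1=27; stall | r0:Mul1,r1:Add2,r2:81,r3:Add3,r4:Mul2
c12: CDB Mul1=81; issue MUL r3<-Mul1 | r0:81,r1:Add2,r2:81,r3:Mul1,r4:Mul2
c13: CDB Mul2=6561; issue ADD r0<-Add1 | r0:Add1,r1:Add2,r2:81,r3:Mul1,r4:6561
c14: stall | r0:Add1,r1:Add2,r2:81,r3:Mul1,r4:6561

STATUS = TAG Add2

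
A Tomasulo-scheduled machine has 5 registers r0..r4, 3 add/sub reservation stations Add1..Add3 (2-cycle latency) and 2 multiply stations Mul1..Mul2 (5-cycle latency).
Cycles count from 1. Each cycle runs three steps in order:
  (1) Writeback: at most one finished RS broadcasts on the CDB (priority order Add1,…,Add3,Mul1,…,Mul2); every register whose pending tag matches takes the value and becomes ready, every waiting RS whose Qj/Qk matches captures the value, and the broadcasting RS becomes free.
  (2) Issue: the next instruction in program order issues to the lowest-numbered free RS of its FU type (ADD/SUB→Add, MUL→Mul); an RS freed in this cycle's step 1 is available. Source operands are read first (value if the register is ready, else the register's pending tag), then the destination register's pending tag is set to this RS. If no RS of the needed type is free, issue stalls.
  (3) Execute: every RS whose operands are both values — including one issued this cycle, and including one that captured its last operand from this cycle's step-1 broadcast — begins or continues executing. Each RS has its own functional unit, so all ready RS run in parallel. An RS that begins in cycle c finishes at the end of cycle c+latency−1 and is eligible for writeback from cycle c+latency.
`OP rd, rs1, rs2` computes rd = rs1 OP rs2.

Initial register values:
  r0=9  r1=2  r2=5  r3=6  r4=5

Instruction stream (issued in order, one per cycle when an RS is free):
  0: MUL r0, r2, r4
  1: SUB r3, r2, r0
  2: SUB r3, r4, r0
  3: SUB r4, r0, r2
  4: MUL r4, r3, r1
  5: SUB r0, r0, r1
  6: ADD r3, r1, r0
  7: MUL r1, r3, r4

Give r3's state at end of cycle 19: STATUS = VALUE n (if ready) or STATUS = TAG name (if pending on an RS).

STATUS = VALUE 25

  c1: issue MUL r0<-Mul1  regs: r0:Mul1,r1:2,r2:5,r3:6,r4:5
  c2: issue SUB r3<-Add1  regs: r0:Mul1,r1:2,r2:5,r3:Add1,r4:5
  c3: issue SUB r3<-Add2  regs: r0:Mul1,r1:2,r2:5,r3:Add2,r4:5
  c4: issue SUB r4<-Add3  regs: r0:Mul1,r1:2,r2:5,r3:Add2,r4:Add3
  c5: issue MUL r4<-Mul2  regs: r0:Mul1,r1:2,r2:5,r3:Add2,r4:Mul2
  c6: CDB Mul1=25; stall  regs: r0:25,r1:2,r2:5,r3:Add2,r4:Mul2
  c7: stall  regs: r0:25,r1:2,r2:5,r3:Add2,r4:Mul2
  c8: CDB Add1=-20; issue SUB r0<-Add1  regs: r0:Add1,r1:2,r2:5,r3:Add2,r4:Mul2
  c9: CDB Add2=-20; issue ADD r3<-Add2  regs: r0:Add1,r1:2,r2:5,r3:Add2,r4:Mul2
  c10: CDB Add1=23; issue MUL r1<-Mul1  regs: r0:23,r1:Mul1,r2:5,r3:Add2,r4:Mul2
  c11: CDB Add3=20  regs: r0:23,r1:Mul1,r2:5,r3:Add2,r4:Mul2
  c12: CDB Add2=25  regs: r0:23,r1:Mul1,r2:5,r3:25,r4:Mul2
  c13: -  regs: r0:23,r1:Mul1,r2:5,r3:25,r4:Mul2
  c14: CDB Mul2=-40  regs: r0:23,r1:Mul1,r2:5,r3:25,r4:-40
  c15: -  regs: r0:23,r1:Mul1,r2:5,r3:25,r4:-40
  c16: -  regs: r0:23,r1:Mul1,r2:5,r3:25,r4:-40
  c17: -  regs: r0:23,r1:Mul1,r2:5,r3:25,r4:-40
  c18: -  regs: r0:23,r1:Mul1,r2:5,r3:25,r4:-40
  c19: CDB Mul1=-1000  regs: r0:23,r1:-1000,r2:5,r3:25,r4:-40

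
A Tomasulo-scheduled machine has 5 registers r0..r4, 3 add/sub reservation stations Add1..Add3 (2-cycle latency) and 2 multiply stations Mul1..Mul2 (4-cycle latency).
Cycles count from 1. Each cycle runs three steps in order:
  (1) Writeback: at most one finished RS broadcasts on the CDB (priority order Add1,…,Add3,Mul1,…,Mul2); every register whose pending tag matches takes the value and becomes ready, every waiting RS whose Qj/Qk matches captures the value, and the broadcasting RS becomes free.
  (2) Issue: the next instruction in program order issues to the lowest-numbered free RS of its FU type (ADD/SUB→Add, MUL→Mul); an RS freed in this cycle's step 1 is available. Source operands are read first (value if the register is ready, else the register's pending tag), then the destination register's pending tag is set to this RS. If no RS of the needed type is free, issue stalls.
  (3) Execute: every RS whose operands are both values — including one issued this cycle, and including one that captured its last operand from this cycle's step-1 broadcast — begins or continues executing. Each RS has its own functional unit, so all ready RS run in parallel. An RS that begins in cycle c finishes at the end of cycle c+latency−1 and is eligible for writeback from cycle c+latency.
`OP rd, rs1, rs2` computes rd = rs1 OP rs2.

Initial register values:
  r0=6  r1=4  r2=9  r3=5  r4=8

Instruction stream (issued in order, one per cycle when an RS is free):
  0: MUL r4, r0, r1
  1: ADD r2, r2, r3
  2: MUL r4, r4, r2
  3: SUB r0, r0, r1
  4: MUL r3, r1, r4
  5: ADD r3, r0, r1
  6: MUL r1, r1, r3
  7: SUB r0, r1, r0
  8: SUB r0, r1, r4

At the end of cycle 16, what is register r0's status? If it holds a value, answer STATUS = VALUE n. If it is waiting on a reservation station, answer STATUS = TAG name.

  c1: issue MUL r4<-Mul1  regs: r0:6,r1:4,r2:9,r3:5,r4:Mul1
  c2: issue ADD r2<-Add1  regs: r0:6,r1:4,r2:Add1,r3:5,r4:Mul1
  c3: issue MUL r4<-Mul2  regs: r0:6,r1:4,r2:Add1,r3:5,r4:Mul2
  c4: CDB Add1=14; issue SUB r0<-Add1  regs: r0:Add1,r1:4,r2:14,r3:5,r4:Mul2
  c5: CDB Mul1=24; issue MUL r3<-Mul1  regs: r0:Add1,r1:4,r2:14,r3:Mul1,r4:Mul2
  c6: CDB Add1=2; issue ADD r3<-Add1  regs: r0:2,r1:4,r2:14,r3:Add1,r4:Mul2
  c7: stall  regs: r0:2,r1:4,r2:14,r3:Add1,r4:Mul2
  c8: CDB Add1=6; stall  regs: r0:2,r1:4,r2:14,r3:6,r4:Mul2
  c9: CDB Mul2=336; issue MUL r1<-Mul2  regs: r0:2,r1:Mul2,r2:14,r3:6,r4:336
  c10: issue SUB r0<-Add1  regs: r0:Add1,r1:Mul2,r2:14,r3:6,r4:336
  c11: issue SUB r0<-Add2  regs: r0:Add2,r1:Mul2,r2:14,r3:6,r4:336
  c12: -  regs: r0:Add2,r1:Mul2,r2:14,r3:6,r4:336
  c13: CDB Mul1=1344  regs: r0:Add2,r1:Mul2,r2:14,r3:6,r4:336
  c14: CDB Mul2=24  regs: r0:Add2,r1:24,r2:14,r3:6,r4:336
  c15: -  regs: r0:Add2,r1:24,r2:14,r3:6,r4:336
  c16: CDB Add1=22  regs: r0:Add2,r1:24,r2:14,r3:6,r4:336

STATUS = TAG Add2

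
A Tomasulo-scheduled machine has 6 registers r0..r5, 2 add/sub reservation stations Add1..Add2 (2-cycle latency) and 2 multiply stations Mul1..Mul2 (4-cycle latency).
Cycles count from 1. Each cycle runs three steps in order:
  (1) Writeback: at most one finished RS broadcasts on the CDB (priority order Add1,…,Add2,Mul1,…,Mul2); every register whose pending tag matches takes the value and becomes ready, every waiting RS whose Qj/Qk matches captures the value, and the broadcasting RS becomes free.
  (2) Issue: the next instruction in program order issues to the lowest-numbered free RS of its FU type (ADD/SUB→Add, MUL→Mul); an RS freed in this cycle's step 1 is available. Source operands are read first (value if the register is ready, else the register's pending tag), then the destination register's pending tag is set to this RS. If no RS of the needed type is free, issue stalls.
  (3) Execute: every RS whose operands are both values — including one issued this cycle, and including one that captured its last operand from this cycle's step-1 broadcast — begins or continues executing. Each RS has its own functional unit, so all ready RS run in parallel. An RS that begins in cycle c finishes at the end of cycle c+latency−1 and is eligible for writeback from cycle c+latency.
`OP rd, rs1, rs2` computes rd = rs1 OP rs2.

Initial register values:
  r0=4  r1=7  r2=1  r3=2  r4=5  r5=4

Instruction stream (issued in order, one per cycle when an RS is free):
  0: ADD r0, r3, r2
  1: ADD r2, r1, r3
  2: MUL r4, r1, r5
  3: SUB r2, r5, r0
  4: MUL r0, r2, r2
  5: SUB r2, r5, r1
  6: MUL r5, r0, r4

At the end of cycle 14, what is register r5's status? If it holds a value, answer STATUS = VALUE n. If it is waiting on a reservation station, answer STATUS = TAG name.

STATUS = VALUE 28

  c1: issue ADD r0<-Add1  regs: r0:Add1,r1:7,r2:1,r3:2,r4:5,r5:4
  c2: issue ADD r2<-Add2  regs: r0:Add1,r1:7,r2:Add2,r3:2,r4:5,r5:4
  c3: CDB Add1=3; issue MUL r4<-Mul1  regs: r0:3,r1:7,r2:Add2,r3:2,r4:Mul1,r5:4
  c4: CDB Add2=9; issue SUB r2<-Add1  regs: r0:3,r1:7,r2:Add1,r3:2,r4:Mul1,r5:4
  c5: issue MUL r0<-Mul2  regs: r0:Mul2,r1:7,r2:Add1,r3:2,r4:Mul1,r5:4
  c6: CDB Add1=1; issue SUB r2<-Add1  regs: r0:Mul2,r1:7,r2:Add1,r3:2,r4:Mul1,r5:4
  c7: CDB Mul1=28; issue MUL r5<-Mul1  regs: r0:Mul2,r1:7,r2:Add1,r3:2,r4:28,r5:Mul1
  c8: CDB Add1=-3  regs: r0:Mul2,r1:7,r2:-3,r3:2,r4:28,r5:Mul1
  c9: -  regs: r0:Mul2,r1:7,r2:-3,r3:2,r4:28,r5:Mul1
  c10: CDB Mul2=1  regs: r0:1,r1:7,r2:-3,r3:2,r4:28,r5:Mul1
  c11: -  regs: r0:1,r1:7,r2:-3,r3:2,r4:28,r5:Mul1
  c12: -  regs: r0:1,r1:7,r2:-3,r3:2,r4:28,r5:Mul1
  c13: -  regs: r0:1,r1:7,r2:-3,r3:2,r4:28,r5:Mul1
  c14: CDB Mul1=28  regs: r0:1,r1:7,r2:-3,r3:2,r4:28,r5:28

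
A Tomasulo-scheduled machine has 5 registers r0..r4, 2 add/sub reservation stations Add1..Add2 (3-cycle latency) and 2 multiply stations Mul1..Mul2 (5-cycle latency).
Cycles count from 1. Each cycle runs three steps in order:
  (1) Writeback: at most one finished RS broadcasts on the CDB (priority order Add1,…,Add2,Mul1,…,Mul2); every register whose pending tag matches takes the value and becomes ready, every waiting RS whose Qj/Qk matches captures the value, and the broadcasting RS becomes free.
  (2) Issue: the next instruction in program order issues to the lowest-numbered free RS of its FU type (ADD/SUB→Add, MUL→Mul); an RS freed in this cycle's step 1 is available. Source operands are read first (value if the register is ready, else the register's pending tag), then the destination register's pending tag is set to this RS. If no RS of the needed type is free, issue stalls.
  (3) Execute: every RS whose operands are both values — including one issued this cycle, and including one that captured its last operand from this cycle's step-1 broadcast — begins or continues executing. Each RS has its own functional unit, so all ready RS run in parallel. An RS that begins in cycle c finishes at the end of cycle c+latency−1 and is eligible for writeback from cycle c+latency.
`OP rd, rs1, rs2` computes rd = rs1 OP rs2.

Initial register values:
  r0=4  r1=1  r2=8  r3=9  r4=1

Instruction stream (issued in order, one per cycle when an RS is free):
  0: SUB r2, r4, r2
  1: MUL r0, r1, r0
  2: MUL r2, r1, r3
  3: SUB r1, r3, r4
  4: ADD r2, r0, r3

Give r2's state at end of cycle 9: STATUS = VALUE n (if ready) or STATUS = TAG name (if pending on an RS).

cycle 1: issue SUB r2<-Add1 // r0:4,r1:1,r2:Add1,r3:9,r4:1
cycle 2: issue MUL r0<-Mul1 // r0:Mul1,r1:1,r2:Add1,r3:9,r4:1
cycle 3: issue MUL r2<-Mul2 // r0:Mul1,r1:1,r2:Mul2,r3:9,r4:1
cycle 4: CDB Add1=-7; issue SUB r1<-Add1 // r0:Mul1,r1:Add1,r2:Mul2,r3:9,r4:1
cycle 5: issue ADD r2<-Add2 // r0:Mul1,r1:Add1,r2:Add2,r3:9,r4:1
cycle 6: - // r0:Mul1,r1:Add1,r2:Add2,r3:9,r4:1
cycle 7: CDB Add1=8 // r0:Mul1,r1:8,r2:Add2,r3:9,r4:1
cycle 8: CDB Mul1=4 // r0:4,r1:8,r2:Add2,r3:9,r4:1
cycle 9: CDB Mul2=9 // r0:4,r1:8,r2:Add2,r3:9,r4:1

STATUS = TAG Add2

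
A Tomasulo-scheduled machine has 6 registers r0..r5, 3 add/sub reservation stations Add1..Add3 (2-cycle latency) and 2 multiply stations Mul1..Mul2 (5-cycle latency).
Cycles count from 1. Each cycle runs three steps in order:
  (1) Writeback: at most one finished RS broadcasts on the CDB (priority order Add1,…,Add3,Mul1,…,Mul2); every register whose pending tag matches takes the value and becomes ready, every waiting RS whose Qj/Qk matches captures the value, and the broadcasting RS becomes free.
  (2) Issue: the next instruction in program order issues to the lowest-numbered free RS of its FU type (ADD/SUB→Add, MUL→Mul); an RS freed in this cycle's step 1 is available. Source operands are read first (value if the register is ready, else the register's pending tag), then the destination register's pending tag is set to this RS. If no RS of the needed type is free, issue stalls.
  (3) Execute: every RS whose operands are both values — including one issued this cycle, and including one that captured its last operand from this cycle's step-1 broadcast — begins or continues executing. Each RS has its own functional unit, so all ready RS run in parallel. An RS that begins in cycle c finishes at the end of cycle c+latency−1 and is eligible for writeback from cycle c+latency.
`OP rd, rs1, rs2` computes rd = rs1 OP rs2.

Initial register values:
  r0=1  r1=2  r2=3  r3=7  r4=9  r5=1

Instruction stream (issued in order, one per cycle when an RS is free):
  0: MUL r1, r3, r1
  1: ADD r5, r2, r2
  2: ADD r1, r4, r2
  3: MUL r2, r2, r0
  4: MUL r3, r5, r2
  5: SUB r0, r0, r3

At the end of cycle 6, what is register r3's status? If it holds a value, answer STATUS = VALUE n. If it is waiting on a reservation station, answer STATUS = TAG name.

  c1: issue MUL r1<-Mul1  regs: r0:1,r1:Mul1,r2:3,r3:7,r4:9,r5:1
  c2: issue ADD r5<-Add1  regs: r0:1,r1:Mul1,r2:3,r3:7,r4:9,r5:Add1
  c3: issue ADD r1<-Add2  regs: r0:1,r1:Add2,r2:3,r3:7,r4:9,r5:Add1
  c4: CDB Add1=6; issue MUL r2<-Mul2  regs: r0:1,r1:Add2,r2:Mul2,r3:7,r4:9,r5:6
  c5: CDB Add2=12; stall  regs: r0:1,r1:12,r2:Mul2,r3:7,r4:9,r5:6
  c6: CDB Mul1=14; issue MUL r3<-Mul1  regs: r0:1,r1:12,r2:Mul2,r3:Mul1,r4:9,r5:6

STATUS = TAG Mul1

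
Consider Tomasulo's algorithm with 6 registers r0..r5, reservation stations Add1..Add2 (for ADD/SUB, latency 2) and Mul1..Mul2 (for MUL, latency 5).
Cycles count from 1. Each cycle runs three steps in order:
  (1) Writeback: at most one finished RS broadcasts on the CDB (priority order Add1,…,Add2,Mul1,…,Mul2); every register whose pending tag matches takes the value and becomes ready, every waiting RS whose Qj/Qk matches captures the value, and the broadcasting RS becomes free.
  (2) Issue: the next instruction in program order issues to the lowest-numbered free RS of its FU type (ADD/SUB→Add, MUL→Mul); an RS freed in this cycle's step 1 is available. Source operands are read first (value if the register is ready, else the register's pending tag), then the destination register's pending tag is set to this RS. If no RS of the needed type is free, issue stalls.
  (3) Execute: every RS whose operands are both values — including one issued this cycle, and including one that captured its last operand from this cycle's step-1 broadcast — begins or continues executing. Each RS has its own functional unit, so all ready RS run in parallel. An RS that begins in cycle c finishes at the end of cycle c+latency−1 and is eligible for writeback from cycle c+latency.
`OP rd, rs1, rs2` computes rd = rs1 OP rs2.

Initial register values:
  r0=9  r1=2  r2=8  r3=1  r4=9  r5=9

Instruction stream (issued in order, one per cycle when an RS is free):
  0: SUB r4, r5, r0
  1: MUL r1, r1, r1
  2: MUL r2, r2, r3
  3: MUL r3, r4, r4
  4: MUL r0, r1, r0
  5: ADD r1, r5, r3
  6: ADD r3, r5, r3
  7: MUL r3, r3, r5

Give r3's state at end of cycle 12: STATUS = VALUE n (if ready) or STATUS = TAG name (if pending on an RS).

cycle 1: issue SUB r4<-Add1 // r0:9,r1:2,r2:8,r3:1,r4:Add1,r5:9
cycle 2: issue MUL r1<-Mul1 // r0:9,r1:Mul1,r2:8,r3:1,r4:Add1,r5:9
cycle 3: CDB Add1=0; issue MUL r2<-Mul2 // r0:9,r1:Mul1,r2:Mul2,r3:1,r4:0,r5:9
cycle 4: stall // r0:9,r1:Mul1,r2:Mul2,r3:1,r4:0,r5:9
cycle 5: stall // r0:9,r1:Mul1,r2:Mul2,r3:1,r4:0,r5:9
cycle 6: stall // r0:9,r1:Mul1,r2:Mul2,r3:1,r4:0,r5:9
cycle 7: CDB Mul1=4; issue MUL r3<-Mul1 // r0:9,r1:4,r2:Mul2,r3:Mul1,r4:0,r5:9
cycle 8: CDB Mul2=8; issue MUL r0<-Mul2 // r0:Mul2,r1:4,r2:8,r3:Mul1,r4:0,r5:9
cycle 9: issue ADD r1<-Add1 // r0:Mul2,r1:Add1,r2:8,r3:Mul1,r4:0,r5:9
cycle 10: issue ADD r3<-Add2 // r0:Mul2,r1:Add1,r2:8,r3:Add2,r4:0,r5:9
cycle 11: stall // r0:Mul2,r1:Add1,r2:8,r3:Add2,r4:0,r5:9
cycle 12: CDB Mul1=0; issue MUL r3<-Mul1 // r0:Mul2,r1:Add1,r2:8,r3:Mul1,r4:0,r5:9

STATUS = TAG Mul1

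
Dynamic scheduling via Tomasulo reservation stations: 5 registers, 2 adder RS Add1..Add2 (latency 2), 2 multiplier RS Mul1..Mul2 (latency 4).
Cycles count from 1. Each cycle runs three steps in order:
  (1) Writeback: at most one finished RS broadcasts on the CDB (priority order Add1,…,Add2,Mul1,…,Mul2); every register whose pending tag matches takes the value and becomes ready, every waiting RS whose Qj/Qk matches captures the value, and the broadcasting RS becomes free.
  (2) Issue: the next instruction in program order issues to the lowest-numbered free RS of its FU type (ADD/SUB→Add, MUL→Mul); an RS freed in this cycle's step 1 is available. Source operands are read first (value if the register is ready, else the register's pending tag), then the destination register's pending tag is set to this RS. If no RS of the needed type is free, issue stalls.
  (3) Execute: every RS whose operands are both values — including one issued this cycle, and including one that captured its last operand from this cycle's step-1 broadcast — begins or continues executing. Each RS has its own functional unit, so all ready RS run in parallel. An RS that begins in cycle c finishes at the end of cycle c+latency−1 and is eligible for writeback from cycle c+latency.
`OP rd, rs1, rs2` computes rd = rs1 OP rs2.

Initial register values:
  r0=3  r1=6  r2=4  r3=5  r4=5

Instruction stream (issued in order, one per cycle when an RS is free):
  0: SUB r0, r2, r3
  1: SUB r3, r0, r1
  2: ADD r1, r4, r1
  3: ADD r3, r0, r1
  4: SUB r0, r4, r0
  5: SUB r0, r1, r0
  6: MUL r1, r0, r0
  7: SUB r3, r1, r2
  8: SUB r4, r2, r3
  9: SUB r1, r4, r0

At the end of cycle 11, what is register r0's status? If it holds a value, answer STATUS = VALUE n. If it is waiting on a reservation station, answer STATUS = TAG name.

STATUS = VALUE 5

cycle 1: issue SUB r0<-Add1 // r0:Add1,r1:6,r2:4,r3:5,r4:5
cycle 2: issue SUB r3<-Add2 // r0:Add1,r1:6,r2:4,r3:Add2,r4:5
cycle 3: CDB Add1=-1; issue ADD r1<-Add1 // r0:-1,r1:Add1,r2:4,r3:Add2,r4:5
cycle 4: stall // r0:-1,r1:Add1,r2:4,r3:Add2,r4:5
cycle 5: CDB Add1=11; issue ADD r3<-Add1 // r0:-1,r1:11,r2:4,r3:Add1,r4:5
cycle 6: CDB Add2=-7; issue SUB r0<-Add2 // r0:Add2,r1:11,r2:4,r3:Add1,r4:5
cycle 7: CDB Add1=10; issue SUB r0<-Add1 // r0:Add1,r1:11,r2:4,r3:10,r4:5
cycle 8: CDB Add2=6; issue MUL r1<-Mul1 // r0:Add1,r1:Mul1,r2:4,r3:10,r4:5
cycle 9: issue SUB r3<-Add2 // r0:Add1,r1:Mul1,r2:4,r3:Add2,r4:5
cycle 10: CDB Add1=5; issue SUB r4<-Add1 // r0:5,r1:Mul1,r2:4,r3:Add2,r4:Add1
cycle 11: stall // r0:5,r1:Mul1,r2:4,r3:Add2,r4:Add1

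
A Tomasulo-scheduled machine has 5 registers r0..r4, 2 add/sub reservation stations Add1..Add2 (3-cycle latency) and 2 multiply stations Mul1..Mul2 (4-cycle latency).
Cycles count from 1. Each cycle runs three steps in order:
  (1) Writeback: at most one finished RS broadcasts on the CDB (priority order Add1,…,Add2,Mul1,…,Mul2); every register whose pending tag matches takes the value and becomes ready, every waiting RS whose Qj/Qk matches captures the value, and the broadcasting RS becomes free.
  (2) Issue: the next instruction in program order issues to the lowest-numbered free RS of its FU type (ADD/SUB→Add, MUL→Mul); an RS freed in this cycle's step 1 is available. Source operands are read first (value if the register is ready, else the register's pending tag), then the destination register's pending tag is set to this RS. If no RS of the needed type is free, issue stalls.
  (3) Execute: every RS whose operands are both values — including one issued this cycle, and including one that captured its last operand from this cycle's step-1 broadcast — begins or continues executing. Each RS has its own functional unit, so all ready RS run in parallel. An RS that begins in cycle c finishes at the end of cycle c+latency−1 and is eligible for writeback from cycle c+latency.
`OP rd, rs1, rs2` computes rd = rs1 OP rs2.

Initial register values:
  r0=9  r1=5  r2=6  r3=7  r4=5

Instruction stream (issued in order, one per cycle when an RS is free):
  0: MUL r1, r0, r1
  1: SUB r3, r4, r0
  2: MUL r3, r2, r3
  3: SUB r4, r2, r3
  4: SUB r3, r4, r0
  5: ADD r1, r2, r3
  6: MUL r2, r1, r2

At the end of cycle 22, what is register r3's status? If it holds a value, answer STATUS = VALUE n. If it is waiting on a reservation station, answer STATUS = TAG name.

STATUS = VALUE 21

c1: issue MUL r1<-Mul1 | r0:9,r1:Mul1,r2:6,r3:7,r4:5
c2: issue SUB r3<-Add1 | r0:9,r1:Mul1,r2:6,r3:Add1,r4:5
c3: issue MUL r3<-Mul2 | r0:9,r1:Mul1,r2:6,r3:Mul2,r4:5
c4: issue SUB r4<-Add2 | r0:9,r1:Mul1,r2:6,r3:Mul2,r4:Add2
c5: CDB Add1=-4; issue SUB r3<-Add1 | r0:9,r1:Mul1,r2:6,r3:Add1,r4:Add2
c6: CDB Mul1=45; stall | r0:9,r1:45,r2:6,r3:Add1,r4:Add2
c7: stall | r0:9,r1:45,r2:6,r3:Add1,r4:Add2
c8: stall | r0:9,r1:45,r2:6,r3:Add1,r4:Add2
c9: CDB Mul2=-24; stall | r0:9,r1:45,r2:6,r3:Add1,r4:Add2
c10: stall | r0:9,r1:45,r2:6,r3:Add1,r4:Add2
c11: stall | r0:9,r1:45,r2:6,r3:Add1,r4:Add2
c12: CDB Add2=30; issue ADD r1<-Add2 | r0:9,r1:Add2,r2:6,r3:Add1,r4:30
c13: issue MUL r2<-Mul1 | r0:9,r1:Add2,r2:Mul1,r3:Add1,r4:30
c14: - | r0:9,r1:Add2,r2:Mul1,r3:Add1,r4:30
c15: CDB Add1=21 | r0:9,r1:Add2,r2:Mul1,r3:21,r4:30
c16: - | r0:9,r1:Add2,r2:Mul1,r3:21,r4:30
c17: - | r0:9,r1:Add2,r2:Mul1,r3:21,r4:30
c18: CDB Add2=27 | r0:9,r1:27,r2:Mul1,r3:21,r4:30
c19: - | r0:9,r1:27,r2:Mul1,r3:21,r4:30
c20: - | r0:9,r1:27,r2:Mul1,r3:21,r4:30
c21: - | r0:9,r1:27,r2:Mul1,r3:21,r4:30
c22: CDB Mul1=162 | r0:9,r1:27,r2:162,r3:21,r4:30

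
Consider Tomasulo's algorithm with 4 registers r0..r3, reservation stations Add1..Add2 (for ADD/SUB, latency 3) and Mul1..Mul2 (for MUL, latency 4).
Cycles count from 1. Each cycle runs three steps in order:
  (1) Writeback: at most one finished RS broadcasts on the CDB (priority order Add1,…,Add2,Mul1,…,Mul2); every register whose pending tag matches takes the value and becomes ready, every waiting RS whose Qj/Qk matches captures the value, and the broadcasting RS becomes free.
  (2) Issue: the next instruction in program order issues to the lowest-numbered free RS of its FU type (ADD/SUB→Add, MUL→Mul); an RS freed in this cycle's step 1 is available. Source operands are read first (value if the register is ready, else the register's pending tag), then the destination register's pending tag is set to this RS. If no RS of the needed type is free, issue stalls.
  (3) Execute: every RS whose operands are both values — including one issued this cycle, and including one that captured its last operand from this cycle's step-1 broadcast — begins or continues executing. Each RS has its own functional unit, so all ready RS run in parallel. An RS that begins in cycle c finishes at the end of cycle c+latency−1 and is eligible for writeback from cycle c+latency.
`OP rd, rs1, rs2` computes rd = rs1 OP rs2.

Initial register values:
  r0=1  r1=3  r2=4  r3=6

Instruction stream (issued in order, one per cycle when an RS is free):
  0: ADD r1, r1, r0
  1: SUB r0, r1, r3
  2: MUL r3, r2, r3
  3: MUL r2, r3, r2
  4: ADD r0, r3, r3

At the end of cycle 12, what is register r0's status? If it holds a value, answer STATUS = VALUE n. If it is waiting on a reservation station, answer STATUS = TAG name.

  c1: issue ADD r1<-Add1  regs: r0:1,r1:Add1,r2:4,r3:6
  c2: issue SUB r0<-Add2  regs: r0:Add2,r1:Add1,r2:4,r3:6
  c3: issue MUL r3<-Mul1  regs: r0:Add2,r1:Add1,r2:4,r3:Mul1
  c4: CDB Add1=4; issue MUL r2<-Mul2  regs: r0:Add2,r1:4,r2:Mul2,r3:Mul1
  c5: issue ADD r0<-Add1  regs: r0:Add1,r1:4,r2:Mul2,r3:Mul1
  c6: -  regs: r0:Add1,r1:4,r2:Mul2,r3:Mul1
  c7: CDB Add2=-2  regs: r0:Add1,r1:4,r2:Mul2,r3:Mul1
  c8: CDB Mul1=24  regs: r0:Add1,r1:4,r2:Mul2,r3:24
  c9: -  regs: r0:Add1,r1:4,r2:Mul2,r3:24
  c10: -  regs: r0:Add1,r1:4,r2:Mul2,r3:24
  c11: CDB Add1=48  regs: r0:48,r1:4,r2:Mul2,r3:24
  c12: CDB Mul2=96  regs: r0:48,r1:4,r2:96,r3:24

STATUS = VALUE 48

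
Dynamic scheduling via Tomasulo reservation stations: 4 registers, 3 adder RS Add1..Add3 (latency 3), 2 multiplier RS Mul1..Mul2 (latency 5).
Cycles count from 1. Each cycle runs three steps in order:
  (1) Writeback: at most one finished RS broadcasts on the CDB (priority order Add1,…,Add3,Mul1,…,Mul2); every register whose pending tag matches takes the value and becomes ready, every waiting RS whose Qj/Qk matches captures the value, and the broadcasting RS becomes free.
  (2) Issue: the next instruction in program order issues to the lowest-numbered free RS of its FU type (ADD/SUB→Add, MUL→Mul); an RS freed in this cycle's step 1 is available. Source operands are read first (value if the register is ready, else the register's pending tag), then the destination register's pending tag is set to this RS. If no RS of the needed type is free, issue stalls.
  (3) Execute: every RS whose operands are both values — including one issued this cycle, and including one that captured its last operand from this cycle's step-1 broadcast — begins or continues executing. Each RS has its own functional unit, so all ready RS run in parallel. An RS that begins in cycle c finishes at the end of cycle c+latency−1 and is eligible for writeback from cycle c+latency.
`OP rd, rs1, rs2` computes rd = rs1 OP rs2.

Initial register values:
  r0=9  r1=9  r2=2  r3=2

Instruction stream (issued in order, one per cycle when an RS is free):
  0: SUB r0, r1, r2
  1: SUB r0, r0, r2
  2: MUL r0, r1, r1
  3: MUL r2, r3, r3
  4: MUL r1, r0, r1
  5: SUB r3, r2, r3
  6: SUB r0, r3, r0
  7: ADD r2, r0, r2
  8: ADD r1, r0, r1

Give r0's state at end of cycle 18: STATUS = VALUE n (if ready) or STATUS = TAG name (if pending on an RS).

  c1: issue SUB r0<-Add1  regs: r0:Add1,r1:9,r2:2,r3:2
  c2: issue SUB r0<-Add2  regs: r0:Add2,r1:9,r2:2,r3:2
  c3: issue MUL r0<-Mul1  regs: r0:Mul1,r1:9,r2:2,r3:2
  c4: CDB Add1=7; issue MUL r2<-Mul2  regs: r0:Mul1,r1:9,r2:Mul2,r3:2
  c5: stall  regs: r0:Mul1,r1:9,r2:Mul2,r3:2
  c6: stall  regs: r0:Mul1,r1:9,r2:Mul2,r3:2
  c7: CDB Add2=5; stall  regs: r0:Mul1,r1:9,r2:Mul2,r3:2
  c8: CDB Mul1=81; issue MUL r1<-Mul1  regs: r0:81,r1:Mul1,r2:Mul2,r3:2
  c9: CDB Mul2=4; issue SUB r3<-Add1  regs: r0:81,r1:Mul1,r2:4,r3:Add1
  c10: issue SUB r0<-Add2  regs: r0:Add2,r1:Mul1,r2:4,r3:Add1
  c11: issue ADD r2<-Add3  regs: r0:Add2,r1:Mul1,r2:Add3,r3:Add1
  c12: CDB Add1=2; issue ADD r1<-Add1  regs: r0:Add2,r1:Add1,r2:Add3,r3:2
  c13: CDB Mul1=729  regs: r0:Add2,r1:Add1,r2:Add3,r3:2
  c14: -  regs: r0:Add2,r1:Add1,r2:Add3,r3:2
  c15: CDB Add2=-79  regs: r0:-79,r1:Add1,r2:Add3,r3:2
  c16: -  regs: r0:-79,r1:Add1,r2:Add3,r3:2
  c17: -  regs: r0:-79,r1:Add1,r2:Add3,r3:2
  c18: CDB Add1=650  regs: r0:-79,r1:650,r2:Add3,r3:2

STATUS = VALUE -79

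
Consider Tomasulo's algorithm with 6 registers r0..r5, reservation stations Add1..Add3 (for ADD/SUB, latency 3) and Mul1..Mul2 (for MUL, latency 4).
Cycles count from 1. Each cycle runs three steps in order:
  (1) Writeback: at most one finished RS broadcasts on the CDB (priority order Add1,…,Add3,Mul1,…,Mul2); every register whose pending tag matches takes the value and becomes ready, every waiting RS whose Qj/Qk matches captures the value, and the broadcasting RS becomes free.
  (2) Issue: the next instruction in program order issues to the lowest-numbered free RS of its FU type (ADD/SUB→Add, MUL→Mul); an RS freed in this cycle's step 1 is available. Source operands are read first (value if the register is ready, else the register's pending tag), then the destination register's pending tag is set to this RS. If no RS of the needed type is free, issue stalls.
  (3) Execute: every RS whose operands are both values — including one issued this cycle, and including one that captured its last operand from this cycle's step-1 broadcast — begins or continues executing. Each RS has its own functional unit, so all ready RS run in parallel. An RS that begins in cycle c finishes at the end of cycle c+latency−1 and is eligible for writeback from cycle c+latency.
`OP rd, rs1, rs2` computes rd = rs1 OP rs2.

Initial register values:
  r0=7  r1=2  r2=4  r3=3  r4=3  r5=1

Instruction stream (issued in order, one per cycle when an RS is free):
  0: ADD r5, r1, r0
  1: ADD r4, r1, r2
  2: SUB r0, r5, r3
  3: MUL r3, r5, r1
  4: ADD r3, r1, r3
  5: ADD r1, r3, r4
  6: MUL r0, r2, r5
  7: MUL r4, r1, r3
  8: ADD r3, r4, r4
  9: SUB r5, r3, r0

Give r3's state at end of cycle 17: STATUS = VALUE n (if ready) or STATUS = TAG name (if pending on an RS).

  c1: issue ADD r5<-Add1  regs: r0:7,r1:2,r2:4,r3:3,r4:3,r5:Add1
  c2: issue ADD r4<-Add2  regs: r0:7,r1:2,r2:4,r3:3,r4:Add2,r5:Add1
  c3: issue SUB r0<-Add3  regs: r0:Add3,r1:2,r2:4,r3:3,r4:Add2,r5:Add1
  c4: CDB Add1=9; issue MUL r3<-Mul1  regs: r0:Add3,r1:2,r2:4,r3:Mul1,r4:Add2,r5:9
  c5: CDB Add2=6; issue ADD r3<-Add1  regs: r0:Add3,r1:2,r2:4,r3:Add1,r4:6,r5:9
  c6: issue ADD r1<-Add2  regs: r0:Add3,r1:Add2,r2:4,r3:Add1,r4:6,r5:9
  c7: CDB Add3=6; issue MUL r0<-Mul2  regs: r0:Mul2,r1:Add2,r2:4,r3:Add1,r4:6,r5:9
  c8: CDB Mul1=18; issue MUL r4<-Mul1  regs: r0:Mul2,r1:Add2,r2:4,r3:Add1,r4:Mul1,r5:9
  c9: issue ADD r3<-Add3  regs: r0:Mul2,r1:Add2,r2:4,r3:Add3,r4:Mul1,r5:9
  c10: stall  regs: r0:Mul2,r1:Add2,r2:4,r3:Add3,r4:Mul1,r5:9
  c11: CDB Add1=20; issue SUB r5<-Add1  regs: r0:Mul2,r1:Add2,r2:4,r3:Add3,r4:Mul1,r5:Add1
  c12: CDB Mul2=36  regs: r0:36,r1:Add2,r2:4,r3:Add3,r4:Mul1,r5:Add1
  c13: -  regs: r0:36,r1:Add2,r2:4,r3:Add3,r4:Mul1,r5:Add1
  c14: CDB Add2=26  regs: r0:36,r1:26,r2:4,r3:Add3,r4:Mul1,r5:Add1
  c15: -  regs: r0:36,r1:26,r2:4,r3:Add3,r4:Mul1,r5:Add1
  c16: -  regs: r0:36,r1:26,r2:4,r3:Add3,r4:Mul1,r5:Add1
  c17: -  regs: r0:36,r1:26,r2:4,r3:Add3,r4:Mul1,r5:Add1

STATUS = TAG Add3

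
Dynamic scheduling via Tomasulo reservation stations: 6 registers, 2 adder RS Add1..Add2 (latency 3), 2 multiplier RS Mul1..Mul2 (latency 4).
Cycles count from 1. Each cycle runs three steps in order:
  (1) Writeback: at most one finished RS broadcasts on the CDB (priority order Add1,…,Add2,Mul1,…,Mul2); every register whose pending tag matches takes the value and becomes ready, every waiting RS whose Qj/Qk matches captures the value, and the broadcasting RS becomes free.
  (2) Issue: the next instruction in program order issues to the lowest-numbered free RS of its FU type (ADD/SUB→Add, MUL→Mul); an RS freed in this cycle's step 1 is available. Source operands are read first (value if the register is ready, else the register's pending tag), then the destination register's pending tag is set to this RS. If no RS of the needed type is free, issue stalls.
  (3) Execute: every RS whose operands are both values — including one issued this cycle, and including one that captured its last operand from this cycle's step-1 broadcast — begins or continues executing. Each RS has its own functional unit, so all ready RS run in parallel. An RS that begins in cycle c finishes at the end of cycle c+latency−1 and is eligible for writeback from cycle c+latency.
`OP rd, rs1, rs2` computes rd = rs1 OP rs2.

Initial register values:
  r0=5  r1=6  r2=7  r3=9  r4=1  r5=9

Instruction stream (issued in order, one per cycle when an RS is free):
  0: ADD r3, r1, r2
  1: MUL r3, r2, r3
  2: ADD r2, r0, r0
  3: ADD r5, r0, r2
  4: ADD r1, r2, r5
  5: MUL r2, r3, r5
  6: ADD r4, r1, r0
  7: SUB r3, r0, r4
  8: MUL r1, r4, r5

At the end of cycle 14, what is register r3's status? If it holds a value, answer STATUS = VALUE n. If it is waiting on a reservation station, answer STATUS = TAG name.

  c1: issue ADD r3<-Add1  regs: r0:5,r1:6,r2:7,r3:Add1,r4:1,r5:9
  c2: issue MUL r3<-Mul1  regs: r0:5,r1:6,r2:7,r3:Mul1,r4:1,r5:9
  c3: issue ADD r2<-Add2  regs: r0:5,r1:6,r2:Add2,r3:Mul1,r4:1,r5:9
  c4: CDB Add1=13; issue ADD r5<-Add1  regs: r0:5,r1:6,r2:Add2,r3:Mul1,r4:1,r5:Add1
  c5: stall  regs: r0:5,r1:6,r2:Add2,r3:Mul1,r4:1,r5:Add1
  c6: CDB Add2=10; issue ADD r1<-Add2  regs: r0:5,r1:Add2,r2:10,r3:Mul1,r4:1,r5:Add1
  c7: issue MUL r2<-Mul2  regs: r0:5,r1:Add2,r2:Mul2,r3:Mul1,r4:1,r5:Add1
  c8: CDB Mul1=91; stall  regs: r0:5,r1:Add2,r2:Mul2,r3:91,r4:1,r5:Add1
  c9: CDB Add1=15; issue ADD r4<-Add1  regs: r0:5,r1:Add2,r2:Mul2,r3:91,r4:Add1,r5:15
  c10: stall  regs: r0:5,r1:Add2,r2:Mul2,r3:91,r4:Add1,r5:15
  c11: stall  regs: r0:5,r1:Add2,r2:Mul2,r3:91,r4:Add1,r5:15
  c12: CDB Add2=25; issue SUB r3<-Add2  regs: r0:5,r1:25,r2:Mul2,r3:Add2,r4:Add1,r5:15
  c13: CDB Mul2=1365; issue MUL r1<-Mul1  regs: r0:5,r1:Mul1,r2:1365,r3:Add2,r4:Add1,r5:15
  c14: -  regs: r0:5,r1:Mul1,r2:1365,r3:Add2,r4:Add1,r5:15

STATUS = TAG Add2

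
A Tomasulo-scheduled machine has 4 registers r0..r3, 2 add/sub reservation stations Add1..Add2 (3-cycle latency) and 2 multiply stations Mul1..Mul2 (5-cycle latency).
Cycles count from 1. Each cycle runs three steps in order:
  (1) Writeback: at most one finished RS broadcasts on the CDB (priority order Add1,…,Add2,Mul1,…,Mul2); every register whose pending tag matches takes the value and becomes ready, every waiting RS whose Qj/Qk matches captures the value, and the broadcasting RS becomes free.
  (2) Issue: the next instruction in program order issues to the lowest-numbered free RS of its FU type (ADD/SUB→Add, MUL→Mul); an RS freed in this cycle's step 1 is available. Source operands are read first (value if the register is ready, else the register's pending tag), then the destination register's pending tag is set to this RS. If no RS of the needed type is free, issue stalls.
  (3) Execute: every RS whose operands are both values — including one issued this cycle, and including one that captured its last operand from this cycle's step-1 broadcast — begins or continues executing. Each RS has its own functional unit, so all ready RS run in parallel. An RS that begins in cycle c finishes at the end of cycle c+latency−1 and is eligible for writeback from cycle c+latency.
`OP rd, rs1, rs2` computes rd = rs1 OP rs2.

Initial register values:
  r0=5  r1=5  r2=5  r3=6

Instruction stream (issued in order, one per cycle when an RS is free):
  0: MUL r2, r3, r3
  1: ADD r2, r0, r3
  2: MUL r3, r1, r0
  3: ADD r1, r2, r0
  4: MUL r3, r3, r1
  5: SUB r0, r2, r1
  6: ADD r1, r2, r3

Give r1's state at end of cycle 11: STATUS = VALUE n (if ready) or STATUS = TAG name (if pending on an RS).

STATUS = TAG Add2

c1: issue MUL r2<-Mul1 | r0:5,r1:5,r2:Mul1,r3:6
c2: issue ADD r2<-Add1 | r0:5,r1:5,r2:Add1,r3:6
c3: issue MUL r3<-Mul2 | r0:5,r1:5,r2:Add1,r3:Mul2
c4: issue ADD r1<-Add2 | r0:5,r1:Add2,r2:Add1,r3:Mul2
c5: CDB Add1=11; stall | r0:5,r1:Add2,r2:11,r3:Mul2
c6: CDB Mul1=36; issue MUL r3<-Mul1 | r0:5,r1:Add2,r2:11,r3:Mul1
c7: issue SUB r0<-Add1 | r0:Add1,r1:Add2,r2:11,r3:Mul1
c8: CDB Add2=16; issue ADD r1<-Add2 | r0:Add1,r1:Add2,r2:11,r3:Mul1
c9: CDB Mul2=25 | r0:Add1,r1:Add2,r2:11,r3:Mul1
c10: - | r0:Add1,r1:Add2,r2:11,r3:Mul1
c11: CDB Add1=-5 | r0:-5,r1:Add2,r2:11,r3:Mul1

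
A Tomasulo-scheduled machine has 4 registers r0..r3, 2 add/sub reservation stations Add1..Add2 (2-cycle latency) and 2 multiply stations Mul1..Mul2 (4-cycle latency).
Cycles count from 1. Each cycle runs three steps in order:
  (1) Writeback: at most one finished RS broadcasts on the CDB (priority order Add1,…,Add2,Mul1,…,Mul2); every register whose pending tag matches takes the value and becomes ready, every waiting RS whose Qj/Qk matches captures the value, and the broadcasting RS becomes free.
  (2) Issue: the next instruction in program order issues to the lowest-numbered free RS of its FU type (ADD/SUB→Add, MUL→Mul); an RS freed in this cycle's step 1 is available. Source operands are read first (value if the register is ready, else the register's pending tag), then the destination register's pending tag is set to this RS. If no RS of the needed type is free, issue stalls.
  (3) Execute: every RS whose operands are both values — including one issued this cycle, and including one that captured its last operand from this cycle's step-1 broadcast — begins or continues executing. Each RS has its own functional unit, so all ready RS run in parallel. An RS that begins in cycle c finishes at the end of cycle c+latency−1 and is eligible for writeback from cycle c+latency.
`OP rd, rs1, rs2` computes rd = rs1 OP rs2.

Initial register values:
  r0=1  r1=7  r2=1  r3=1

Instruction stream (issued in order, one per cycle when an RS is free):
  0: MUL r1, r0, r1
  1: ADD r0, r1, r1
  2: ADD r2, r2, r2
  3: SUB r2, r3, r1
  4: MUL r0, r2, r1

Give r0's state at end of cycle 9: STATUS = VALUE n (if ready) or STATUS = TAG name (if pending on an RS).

STATUS = TAG Mul1

  c1: issue MUL r1<-Mul1  regs: r0:1,r1:Mul1,r2:1,r3:1
  c2: issue ADD r0<-Add1  regs: r0:Add1,r1:Mul1,r2:1,r3:1
  c3: issue ADD r2<-Add2  regs: r0:Add1,r1:Mul1,r2:Add2,r3:1
  c4: stall  regs: r0:Add1,r1:Mul1,r2:Add2,r3:1
  c5: CDB Add2=2; issue SUB r2<-Add2  regs: r0:Add1,r1:Mul1,r2:Add2,r3:1
  c6: CDB Mul1=7; issue MUL r0<-Mul1  regs: r0:Mul1,r1:7,r2:Add2,r3:1
  c7: -  regs: r0:Mul1,r1:7,r2:Add2,r3:1
  c8: CDB Add1=14  regs: r0:Mul1,r1:7,r2:Add2,r3:1
  c9: CDB Add2=-6  regs: r0:Mul1,r1:7,r2:-6,r3:1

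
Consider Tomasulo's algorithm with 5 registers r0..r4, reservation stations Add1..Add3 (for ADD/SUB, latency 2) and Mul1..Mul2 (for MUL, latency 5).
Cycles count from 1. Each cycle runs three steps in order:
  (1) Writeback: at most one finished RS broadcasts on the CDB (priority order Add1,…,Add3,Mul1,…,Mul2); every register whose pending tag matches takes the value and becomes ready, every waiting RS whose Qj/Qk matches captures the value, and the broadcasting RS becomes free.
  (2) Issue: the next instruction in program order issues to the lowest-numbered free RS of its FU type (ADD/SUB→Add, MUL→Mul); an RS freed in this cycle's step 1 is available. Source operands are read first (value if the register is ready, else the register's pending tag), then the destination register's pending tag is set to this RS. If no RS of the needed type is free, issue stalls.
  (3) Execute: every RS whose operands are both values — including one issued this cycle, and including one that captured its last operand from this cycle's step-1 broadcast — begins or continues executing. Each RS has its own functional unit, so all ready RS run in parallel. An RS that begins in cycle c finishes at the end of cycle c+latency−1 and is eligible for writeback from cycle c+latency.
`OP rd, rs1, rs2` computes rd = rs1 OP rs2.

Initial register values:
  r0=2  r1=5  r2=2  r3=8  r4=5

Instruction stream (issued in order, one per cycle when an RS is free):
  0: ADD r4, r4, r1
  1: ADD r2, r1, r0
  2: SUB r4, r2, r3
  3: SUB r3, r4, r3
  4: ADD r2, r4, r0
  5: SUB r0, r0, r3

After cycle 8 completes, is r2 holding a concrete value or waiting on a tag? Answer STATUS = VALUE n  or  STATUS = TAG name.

STATUS = TAG Add3

cycle 1: issue ADD r4<-Add1 // r0:2,r1:5,r2:2,r3:8,r4:Add1
cycle 2: issue ADD r2<-Add2 // r0:2,r1:5,r2:Add2,r3:8,r4:Add1
cycle 3: CDB Add1=10; issue SUB r4<-Add1 // r0:2,r1:5,r2:Add2,r3:8,r4:Add1
cycle 4: CDB Add2=7; issue SUB r3<-Add2 // r0:2,r1:5,r2:7,r3:Add2,r4:Add1
cycle 5: issue ADD r2<-Add3 // r0:2,r1:5,r2:Add3,r3:Add2,r4:Add1
cycle 6: CDB Add1=-1; issue SUB r0<-Add1 // r0:Add1,r1:5,r2:Add3,r3:Add2,r4:-1
cycle 7: - // r0:Add1,r1:5,r2:Add3,r3:Add2,r4:-1
cycle 8: CDB Add2=-9 // r0:Add1,r1:5,r2:Add3,r3:-9,r4:-1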